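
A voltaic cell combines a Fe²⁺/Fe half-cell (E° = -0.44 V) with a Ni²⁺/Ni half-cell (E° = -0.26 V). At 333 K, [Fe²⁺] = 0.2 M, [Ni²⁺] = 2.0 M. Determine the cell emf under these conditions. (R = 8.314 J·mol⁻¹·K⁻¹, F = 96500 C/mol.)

0.213 V

The Ni²⁺/Ni couple has the higher reduction potential and acts as the cathode, so E°_cell = -0.26 − (-0.44) = 0.18 V.
Balancing electrons gives n = 2; the reaction quotient is Q = [Fe²⁺]/[Ni²⁺] = 0.100.
E = E° − (RT/nF) ln Q = 0.18 − (8.314×333)/(2×96500) × (-2.303) = 0.180 + 0.033 = 0.213 V.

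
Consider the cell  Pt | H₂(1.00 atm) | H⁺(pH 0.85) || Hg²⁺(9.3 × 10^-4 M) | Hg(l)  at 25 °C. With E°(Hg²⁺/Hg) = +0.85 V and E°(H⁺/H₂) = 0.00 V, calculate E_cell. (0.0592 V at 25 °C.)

0.81 V

The Hg²⁺/Hg couple is the cathode, so E°_cell = 0.85 V; n = 2.
[H⁺] = 10^(−0.85) = 0.14 M, and Q = [H⁺]^2 / ([Hg²⁺]·P(H₂)) = 21.5.
E = E° − (0.0592/2) log Q = 0.85 − (0.0592/2)(1.332) = 0.811 V.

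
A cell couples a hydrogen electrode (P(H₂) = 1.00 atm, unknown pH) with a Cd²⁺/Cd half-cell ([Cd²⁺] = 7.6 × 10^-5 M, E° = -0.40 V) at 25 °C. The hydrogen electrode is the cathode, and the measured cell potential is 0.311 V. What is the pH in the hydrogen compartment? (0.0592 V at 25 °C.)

E°_cell = 0.40 V and n = 2.
log Q = n(E° − E)/0.0592 = 2×(0.40 − 0.311)/0.0592 = 3.007.
With Q = [Cd²⁺]·P(H₂) / [H⁺]^2, solving for [H⁺] gives log[H⁺] = -3.563, so pH = 3.56.

pH = 3.56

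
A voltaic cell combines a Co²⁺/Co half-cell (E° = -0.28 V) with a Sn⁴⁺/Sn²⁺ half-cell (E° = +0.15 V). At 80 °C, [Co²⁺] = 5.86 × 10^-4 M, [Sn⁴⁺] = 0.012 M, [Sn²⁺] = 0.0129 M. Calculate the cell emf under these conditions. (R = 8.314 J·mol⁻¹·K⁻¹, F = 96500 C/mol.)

0.542 V

The Sn⁴⁺/Sn²⁺ couple has the higher reduction potential and acts as the cathode, so E°_cell = +0.15 − (-0.28) = 0.43 V.
Balancing electrons gives n = 2; the reaction quotient is Q = [Co²⁺]·[Sn²⁺]/[Sn⁴⁺] = 6.3 × 10^-4.
E = E° − (RT/nF) ln Q = 0.43 − (8.314×353)/(2×96500) × (-7.370) = 0.430 + 0.112 = 0.542 V.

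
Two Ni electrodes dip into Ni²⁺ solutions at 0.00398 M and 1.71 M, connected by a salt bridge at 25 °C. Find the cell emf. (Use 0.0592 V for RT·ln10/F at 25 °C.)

Both half-cells are Ni²⁺/Ni, so E°_cell = 0. The concentrated side is the cathode; the cell reaction moves Ni²⁺ from high to low concentration with n = 2.
Q = [Ni²⁺]_dilute/[Ni²⁺]_conc = 0.00398/1.71 = 0.00233.
E = 0 − (0.0592/2) log Q = −(0.0592/2)(-2.633) = 0.0779 V.

0.078 V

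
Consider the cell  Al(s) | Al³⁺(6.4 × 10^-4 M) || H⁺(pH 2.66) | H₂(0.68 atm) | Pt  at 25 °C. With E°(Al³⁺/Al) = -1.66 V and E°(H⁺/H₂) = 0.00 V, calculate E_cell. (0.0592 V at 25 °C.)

1.57 V

The hydrogen couple is the cathode, so E°_cell = 1.66 V; n = 6.
[H⁺] = 10^(−2.66) = 0.0022 M, and Q = [Al³⁺]^2·P(H₂)^3 / [H⁺]^6 = 1.17 × 10^9.
E = E° − (0.0592/6) log Q = 1.66 − (0.0592/6)(9.070) = 1.571 V.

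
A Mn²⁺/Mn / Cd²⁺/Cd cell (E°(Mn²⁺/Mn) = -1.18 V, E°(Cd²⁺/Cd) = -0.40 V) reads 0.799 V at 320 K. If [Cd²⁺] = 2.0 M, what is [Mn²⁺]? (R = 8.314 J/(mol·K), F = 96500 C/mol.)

0.5 M

From the Nernst equation, ln Q = nF(E° − E)/RT = 2×96500×(0.78 − 0.799)/(8.314×320) = -1.378, so Q = 0.252.
With Q = [Mn²⁺]/[Cd²⁺] and the known concentrations, [Mn²⁺] in the numerator gives [Mn²⁺] = 0.5 M.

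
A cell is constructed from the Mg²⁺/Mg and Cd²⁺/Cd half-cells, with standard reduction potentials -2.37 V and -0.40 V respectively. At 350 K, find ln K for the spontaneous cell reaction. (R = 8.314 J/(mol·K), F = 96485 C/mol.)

ln K = 130.6

E°_cell = -0.40 − (-2.37) = 1.97 V, with n = 2 electrons transferred.
At equilibrium E = 0, so the Nernst equation gives ln K = nFE°/RT = (2)(96485)(1.97)/((8.314)(350)) = 130.64.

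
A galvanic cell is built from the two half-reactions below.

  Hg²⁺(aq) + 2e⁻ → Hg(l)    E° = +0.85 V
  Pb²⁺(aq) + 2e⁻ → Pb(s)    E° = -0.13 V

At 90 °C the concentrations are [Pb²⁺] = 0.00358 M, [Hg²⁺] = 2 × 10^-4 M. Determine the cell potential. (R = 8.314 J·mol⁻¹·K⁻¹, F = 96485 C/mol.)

0.935 V

The Hg²⁺/Hg couple has the higher reduction potential and acts as the cathode, so E°_cell = +0.85 − (-0.13) = 0.98 V.
Balancing electrons gives n = 2; the reaction quotient is Q = [Pb²⁺]/[Hg²⁺] = 17.9.
E = E° − (RT/nF) ln Q = 0.98 − (8.314×363)/(2×96485) × (2.885) = 0.980 − 0.045 = 0.935 V.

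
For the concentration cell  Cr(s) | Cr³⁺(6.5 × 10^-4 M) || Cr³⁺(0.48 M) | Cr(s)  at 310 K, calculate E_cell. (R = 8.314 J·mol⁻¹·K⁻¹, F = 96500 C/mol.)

0.059 V

Both half-cells are Cr³⁺/Cr, so E°_cell = 0. The concentrated side is the cathode; the cell reaction moves Cr³⁺ from high to low concentration with n = 3.
Q = [Cr³⁺]_dilute/[Cr³⁺]_conc = 6.5 × 10^-4/0.48 = 0.00135.
E = 0 − (RT/nF) ln Q = −((8.314×310)/(3×96500))(-6.605) = 0.0588 V.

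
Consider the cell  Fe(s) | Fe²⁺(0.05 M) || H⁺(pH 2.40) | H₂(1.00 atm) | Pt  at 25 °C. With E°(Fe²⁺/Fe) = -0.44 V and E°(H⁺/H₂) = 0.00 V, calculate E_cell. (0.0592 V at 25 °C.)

0.34 V

The hydrogen couple is the cathode, so E°_cell = 0.44 V; n = 2.
[H⁺] = 10^(−2.40) = 0.0040 M, and Q = [Fe²⁺]·P(H₂) / [H⁺]^2 = 3150.
E = E° − (0.0592/2) log Q = 0.44 − (0.0592/2)(3.499) = 0.336 V.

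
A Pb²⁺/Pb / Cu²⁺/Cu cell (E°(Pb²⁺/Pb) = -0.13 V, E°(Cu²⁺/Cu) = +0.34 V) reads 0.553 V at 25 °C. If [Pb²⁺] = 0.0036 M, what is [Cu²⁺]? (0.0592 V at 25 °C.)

From the Nernst equation, log Q = n(E° − E)/0.0592 = 2(0.47 − 0.553)/0.0592 = -2.804, so Q = 0.00157.
With Q = [Pb²⁺]/[Cu²⁺] and the known concentrations, [Cu²⁺] in the denominator gives [Cu²⁺] = 2.3 M.

2.3 M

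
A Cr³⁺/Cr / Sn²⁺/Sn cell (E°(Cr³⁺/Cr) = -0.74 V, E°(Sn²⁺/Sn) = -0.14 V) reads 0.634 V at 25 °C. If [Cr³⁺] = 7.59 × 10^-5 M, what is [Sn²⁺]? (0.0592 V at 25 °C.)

0.025 M

From the Nernst equation, log Q = n(E° − E)/0.0592 = 6(0.60 − 0.634)/0.0592 = -3.446, so Q = 3.58 × 10^-4.
With Q = [Cr³⁺]^2/[Sn²⁺]^3 and the known concentrations, [Sn²⁺]^3 in the denominator gives [Sn²⁺] = 0.025 M.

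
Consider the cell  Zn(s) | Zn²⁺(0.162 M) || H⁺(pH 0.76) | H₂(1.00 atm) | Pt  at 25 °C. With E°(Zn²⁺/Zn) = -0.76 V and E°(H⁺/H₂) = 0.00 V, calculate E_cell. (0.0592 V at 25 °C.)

The hydrogen couple is the cathode, so E°_cell = 0.76 V; n = 2.
[H⁺] = 10^(−0.76) = 0.17 M, and Q = [Zn²⁺]·P(H₂) / [H⁺]^2 = 5.36.
E = E° − (0.0592/2) log Q = 0.76 − (0.0592/2)(0.730) = 0.738 V.

0.74 V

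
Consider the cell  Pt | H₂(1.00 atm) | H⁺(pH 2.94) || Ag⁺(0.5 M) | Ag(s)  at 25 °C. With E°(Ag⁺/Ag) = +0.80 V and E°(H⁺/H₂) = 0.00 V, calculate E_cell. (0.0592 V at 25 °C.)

The Ag⁺/Ag couple is the cathode, so E°_cell = 0.80 V; n = 2.
[H⁺] = 10^(−2.94) = 0.0011 M, and Q = [H⁺]^2 / ([Ag⁺]^2·P(H₂)) = 5.27 × 10^-6.
E = E° − (0.0592/2) log Q = 0.80 − (0.0592/2)(-5.278) = 0.956 V.

0.96 V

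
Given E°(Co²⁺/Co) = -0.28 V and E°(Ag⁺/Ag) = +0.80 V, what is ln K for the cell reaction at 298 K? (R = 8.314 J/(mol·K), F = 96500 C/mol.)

ln K = 84.1

E°_cell = +0.80 − (-0.28) = 1.08 V, with n = 2 electrons transferred.
At equilibrium E = 0, so the Nernst equation gives ln K = nFE°/RT = (2)(96500)(1.08)/((8.314)(298)) = 84.13.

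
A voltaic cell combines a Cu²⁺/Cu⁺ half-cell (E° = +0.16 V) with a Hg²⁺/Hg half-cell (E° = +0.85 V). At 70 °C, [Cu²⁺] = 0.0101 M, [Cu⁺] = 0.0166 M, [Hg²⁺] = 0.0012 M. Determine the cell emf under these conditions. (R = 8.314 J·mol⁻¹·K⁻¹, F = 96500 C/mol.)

The Hg²⁺/Hg couple has the higher reduction potential and acts as the cathode, so E°_cell = +0.85 − (+0.16) = 0.69 V.
Balancing electrons gives n = 2; the reaction quotient is Q = [Cu²⁺]^2/([Cu⁺]^2·[Hg²⁺]) = 308.
E = E° − (RT/nF) ln Q = 0.69 − (8.314×343)/(2×96500) × (5.732) = 0.690 − 0.085 = 0.605 V.

0.605 V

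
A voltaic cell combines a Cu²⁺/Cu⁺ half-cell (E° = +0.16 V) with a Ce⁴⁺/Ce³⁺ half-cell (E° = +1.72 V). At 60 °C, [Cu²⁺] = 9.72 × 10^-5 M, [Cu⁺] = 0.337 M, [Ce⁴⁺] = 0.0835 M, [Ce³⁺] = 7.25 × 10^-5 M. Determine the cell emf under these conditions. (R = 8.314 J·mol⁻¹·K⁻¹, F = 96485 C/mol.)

2.00 V

The Ce⁴⁺/Ce³⁺ couple has the higher reduction potential and acts as the cathode, so E°_cell = +1.72 − (+0.16) = 1.56 V.
Balancing electrons gives n = 1; the reaction quotient is Q = [Cu²⁺]·[Ce³⁺]/([Cu⁺]·[Ce⁴⁺]) = 2.5 × 10^-7.
E = E° − (RT/nF) ln Q = 1.56 − (8.314×333)/(1×96485) × (-15.200) = 1.560 + 0.436 = 1.996 V.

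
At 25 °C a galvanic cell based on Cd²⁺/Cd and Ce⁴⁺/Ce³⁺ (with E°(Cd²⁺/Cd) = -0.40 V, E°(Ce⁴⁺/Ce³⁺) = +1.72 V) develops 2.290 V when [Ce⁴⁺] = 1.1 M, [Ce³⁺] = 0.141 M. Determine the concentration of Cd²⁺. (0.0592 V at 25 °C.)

1.1 × 10^-4 M

From the Nernst equation, log Q = n(E° − E)/0.0592 = 2(2.12 − 2.290)/0.0592 = -5.743, so Q = 1.81 × 10^-6.
With Q = [Cd²⁺]·[Ce³⁺]^2/[Ce⁴⁺]^2 and the known concentrations, [Cd²⁺] in the numerator gives [Cd²⁺] = 1.1 × 10^-4 M.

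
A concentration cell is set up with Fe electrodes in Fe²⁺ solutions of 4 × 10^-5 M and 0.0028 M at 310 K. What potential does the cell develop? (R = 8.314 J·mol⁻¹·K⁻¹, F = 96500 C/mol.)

Both half-cells are Fe²⁺/Fe, so E°_cell = 0. The concentrated side is the cathode; the cell reaction moves Fe²⁺ from high to low concentration with n = 2.
Q = [Fe²⁺]_dilute/[Fe²⁺]_conc = 4 × 10^-5/0.0028 = 0.0143.
E = 0 − (RT/nF) ln Q = −((8.314×310)/(2×96500))(-4.248) = 0.0567 V.

0.057 V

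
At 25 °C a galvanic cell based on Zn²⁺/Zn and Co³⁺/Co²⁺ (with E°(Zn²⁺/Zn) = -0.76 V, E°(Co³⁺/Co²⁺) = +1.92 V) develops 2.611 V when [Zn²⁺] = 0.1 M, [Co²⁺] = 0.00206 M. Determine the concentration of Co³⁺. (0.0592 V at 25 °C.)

From the Nernst equation, log Q = n(E° − E)/0.0592 = 2(2.68 − 2.611)/0.0592 = 2.331, so Q = 214.
With Q = [Zn²⁺]·[Co²⁺]^2/[Co³⁺]^2 and the known concentrations, [Co³⁺]^2 in the denominator gives [Co³⁺] = 4.4 × 10^-5 M.

4.4 × 10^-5 M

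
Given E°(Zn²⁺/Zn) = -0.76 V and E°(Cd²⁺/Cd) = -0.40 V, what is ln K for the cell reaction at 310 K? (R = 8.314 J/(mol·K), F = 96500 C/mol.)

E°_cell = -0.40 − (-0.76) = 0.36 V, with n = 2 electrons transferred.
At equilibrium E = 0, so the Nernst equation gives ln K = nFE°/RT = (2)(96500)(0.36)/((8.314)(310)) = 26.96.

ln K = 27.0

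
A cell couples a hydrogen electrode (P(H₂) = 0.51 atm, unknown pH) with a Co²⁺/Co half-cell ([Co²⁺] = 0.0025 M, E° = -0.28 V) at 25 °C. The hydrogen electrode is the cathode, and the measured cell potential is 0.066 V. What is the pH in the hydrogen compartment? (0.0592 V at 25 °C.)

pH = 5.06

E°_cell = 0.28 V and n = 2.
log Q = n(E° − E)/0.0592 = 2×(0.28 − 0.066)/0.0592 = 7.230.
With Q = [Co²⁺]·P(H₂) / [H⁺]^2, solving for [H⁺] gives log[H⁺] = -5.062, so pH = 5.06.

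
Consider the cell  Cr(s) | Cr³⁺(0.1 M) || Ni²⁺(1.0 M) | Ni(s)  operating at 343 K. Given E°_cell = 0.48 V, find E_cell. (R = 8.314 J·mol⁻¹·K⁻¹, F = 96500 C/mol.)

0.503 V

Balancing electrons gives n = 6; the reaction quotient is Q = [Cr³⁺]^2/[Ni²⁺]^3 = 0.0100.
E = E° − (RT/nF) ln Q = 0.48 − (8.314×343)/(6×96500) × (-4.605) = 0.480 + 0.023 = 0.503 V.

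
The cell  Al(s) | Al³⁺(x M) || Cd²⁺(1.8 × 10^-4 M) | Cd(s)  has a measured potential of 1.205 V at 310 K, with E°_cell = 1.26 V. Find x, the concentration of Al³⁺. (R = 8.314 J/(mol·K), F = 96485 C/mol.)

0.0012 M

From the Nernst equation, ln Q = nF(E° − E)/RT = 6×96485×(1.26 − 1.205)/(8.314×310) = 12.354, so Q = 2.32 × 10^5.
With Q = [Al³⁺]^2/[Cd²⁺]^3 and the known concentrations, [Al³⁺]^2 in the numerator gives [Al³⁺] = 0.0012 M.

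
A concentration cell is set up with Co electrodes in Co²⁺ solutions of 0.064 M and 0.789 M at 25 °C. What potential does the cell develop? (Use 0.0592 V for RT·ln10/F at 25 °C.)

Both half-cells are Co²⁺/Co, so E°_cell = 0. The concentrated side is the cathode; the cell reaction moves Co²⁺ from high to low concentration with n = 2.
Q = [Co²⁺]_dilute/[Co²⁺]_conc = 0.064/0.789 = 0.0811.
E = 0 − (0.0592/2) log Q = −(0.0592/2)(-1.091) = 0.0323 V.

0.032 V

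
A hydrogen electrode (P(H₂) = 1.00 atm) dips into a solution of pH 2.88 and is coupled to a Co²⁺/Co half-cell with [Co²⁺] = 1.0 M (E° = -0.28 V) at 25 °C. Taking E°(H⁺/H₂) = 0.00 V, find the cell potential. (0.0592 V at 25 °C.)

0.11 V

The hydrogen couple is the cathode, so E°_cell = 0.28 V; n = 2.
[H⁺] = 10^(−2.88) = 0.0013 M, and Q = [Co²⁺]·P(H₂) / [H⁺]^2 = 5.75 × 10^5.
E = E° − (0.0592/2) log Q = 0.28 − (0.0592/2)(5.760) = 0.110 V.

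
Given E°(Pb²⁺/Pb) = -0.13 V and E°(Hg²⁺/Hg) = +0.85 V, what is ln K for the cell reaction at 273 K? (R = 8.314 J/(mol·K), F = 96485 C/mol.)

ln K = 83.3

E°_cell = +0.85 − (-0.13) = 0.98 V, with n = 2 electrons transferred.
At equilibrium E = 0, so the Nernst equation gives ln K = nFE°/RT = (2)(96485)(0.98)/((8.314)(273)) = 83.32.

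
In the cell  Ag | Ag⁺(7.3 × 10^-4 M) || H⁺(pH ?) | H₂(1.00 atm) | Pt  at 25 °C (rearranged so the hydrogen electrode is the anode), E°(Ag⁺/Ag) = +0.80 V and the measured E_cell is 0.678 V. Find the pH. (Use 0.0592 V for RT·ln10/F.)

E°_cell = 0.80 V and n = 2.
log Q = n(E° − E)/0.0592 = 2×(0.80 − 0.678)/0.0592 = 4.122.
With Q = [H⁺]^2 / ([Ag⁺]^2·P(H₂)), solving for [H⁺] gives log[H⁺] = -1.076, so pH = 1.08.

pH = 1.08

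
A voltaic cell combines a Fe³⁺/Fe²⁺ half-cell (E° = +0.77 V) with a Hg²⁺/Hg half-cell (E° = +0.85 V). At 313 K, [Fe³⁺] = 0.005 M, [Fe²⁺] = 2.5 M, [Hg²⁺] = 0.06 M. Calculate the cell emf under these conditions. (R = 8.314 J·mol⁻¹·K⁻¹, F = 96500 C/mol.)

The Hg²⁺/Hg couple has the higher reduction potential and acts as the cathode, so E°_cell = +0.85 − (+0.77) = 0.08 V.
Balancing electrons gives n = 2; the reaction quotient is Q = [Fe³⁺]^2/([Fe²⁺]^2·[Hg²⁺]) = 6.67 × 10^-5.
E = E° − (RT/nF) ln Q = 0.08 − (8.314×313)/(2×96500) × (-9.616) = 0.080 + 0.130 = 0.210 V.

0.210 V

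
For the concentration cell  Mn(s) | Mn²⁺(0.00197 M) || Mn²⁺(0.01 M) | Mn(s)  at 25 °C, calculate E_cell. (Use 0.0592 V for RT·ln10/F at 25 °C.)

Both half-cells are Mn²⁺/Mn, so E°_cell = 0. The concentrated side is the cathode; the cell reaction moves Mn²⁺ from high to low concentration with n = 2.
Q = [Mn²⁺]_dilute/[Mn²⁺]_conc = 0.00197/0.01 = 0.197.
E = 0 − (0.0592/2) log Q = −(0.0592/2)(-0.706) = 0.0209 V.

0.021 V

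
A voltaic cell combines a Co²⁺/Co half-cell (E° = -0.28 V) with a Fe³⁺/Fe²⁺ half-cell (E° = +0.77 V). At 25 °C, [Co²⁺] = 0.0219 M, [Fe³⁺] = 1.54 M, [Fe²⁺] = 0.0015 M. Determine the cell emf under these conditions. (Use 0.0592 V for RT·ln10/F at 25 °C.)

The Fe³⁺/Fe²⁺ couple has the higher reduction potential and acts as the cathode, so E°_cell = +0.77 − (-0.28) = 1.05 V.
Balancing electrons gives n = 2; the reaction quotient is Q = [Co²⁺]·[Fe²⁺]^2/[Fe³⁺]^2 = 2.08 × 10^-8.
At 25 °C, E = E° − (0.0592/n) log Q = 1.05 − (0.0592/2)(-7.682) = 1.050 + 0.227 = 1.277 V.

1.28 V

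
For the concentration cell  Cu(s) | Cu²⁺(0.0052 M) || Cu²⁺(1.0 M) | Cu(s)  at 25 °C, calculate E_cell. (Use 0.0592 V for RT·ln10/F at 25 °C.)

Both half-cells are Cu²⁺/Cu, so E°_cell = 0. The concentrated side is the cathode; the cell reaction moves Cu²⁺ from high to low concentration with n = 2.
Q = [Cu²⁺]_dilute/[Cu²⁺]_conc = 0.0052/1.0 = 0.00520.
E = 0 − (0.0592/2) log Q = −(0.0592/2)(-2.284) = 0.0676 V.

0.068 V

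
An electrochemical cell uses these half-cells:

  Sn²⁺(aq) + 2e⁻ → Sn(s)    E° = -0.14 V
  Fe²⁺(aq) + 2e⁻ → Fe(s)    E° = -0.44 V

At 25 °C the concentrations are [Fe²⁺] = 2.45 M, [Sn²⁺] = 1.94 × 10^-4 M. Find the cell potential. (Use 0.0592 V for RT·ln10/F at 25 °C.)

0.179 V

The Sn²⁺/Sn couple has the higher reduction potential and acts as the cathode, so E°_cell = -0.14 − (-0.44) = 0.30 V.
Balancing electrons gives n = 2; the reaction quotient is Q = [Fe²⁺]/[Sn²⁺] = 1.26 × 10^4.
At 25 °C, E = E° − (0.0592/n) log Q = 0.30 − (0.0592/2)(4.101) = 0.300 − 0.121 = 0.179 V.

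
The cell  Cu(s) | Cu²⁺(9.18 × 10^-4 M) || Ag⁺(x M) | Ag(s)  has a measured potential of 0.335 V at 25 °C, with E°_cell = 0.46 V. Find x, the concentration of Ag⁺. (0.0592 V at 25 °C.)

2.3 × 10^-4 M

From the Nernst equation, log Q = n(E° − E)/0.0592 = 2(0.46 − 0.335)/0.0592 = 4.223, so Q = 1.67 × 10^4.
With Q = [Cu²⁺]/[Ag⁺]^2 and the known concentrations, [Ag⁺]^2 in the denominator gives [Ag⁺] = 2.3 × 10^-4 M.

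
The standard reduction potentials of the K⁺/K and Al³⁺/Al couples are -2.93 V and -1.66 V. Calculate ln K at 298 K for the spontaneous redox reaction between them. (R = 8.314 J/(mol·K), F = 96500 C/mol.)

E°_cell = -1.66 − (-2.93) = 1.27 V, with n = 3 electrons transferred.
At equilibrium E = 0, so the Nernst equation gives ln K = nFE°/RT = (3)(96500)(1.27)/((8.314)(298)) = 148.40.

ln K = 148.4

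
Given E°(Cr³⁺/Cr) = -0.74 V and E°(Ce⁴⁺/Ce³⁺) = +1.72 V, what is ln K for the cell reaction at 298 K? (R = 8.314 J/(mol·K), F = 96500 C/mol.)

ln K = 287.4

E°_cell = +1.72 − (-0.74) = 2.46 V, with n = 3 electrons transferred.
At equilibrium E = 0, so the Nernst equation gives ln K = nFE°/RT = (3)(96500)(2.46)/((8.314)(298)) = 287.45.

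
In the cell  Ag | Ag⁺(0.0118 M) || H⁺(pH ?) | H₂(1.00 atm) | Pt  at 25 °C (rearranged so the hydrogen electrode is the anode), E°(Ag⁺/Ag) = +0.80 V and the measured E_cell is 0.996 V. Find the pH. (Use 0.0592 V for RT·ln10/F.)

E°_cell = 0.80 V and n = 2.
log Q = n(E° − E)/0.0592 = 2×(0.80 − 0.996)/0.0592 = -6.622.
With Q = [H⁺]^2 / ([Ag⁺]^2·P(H₂)), solving for [H⁺] gives log[H⁺] = -5.239, so pH = 5.24.

pH = 5.24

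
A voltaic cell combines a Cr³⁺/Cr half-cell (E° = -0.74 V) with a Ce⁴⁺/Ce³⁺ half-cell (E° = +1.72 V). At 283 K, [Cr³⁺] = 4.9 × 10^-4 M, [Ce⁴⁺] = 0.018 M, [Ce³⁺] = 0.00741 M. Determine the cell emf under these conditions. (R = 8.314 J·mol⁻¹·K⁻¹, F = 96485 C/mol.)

The Ce⁴⁺/Ce³⁺ couple has the higher reduction potential and acts as the cathode, so E°_cell = +1.72 − (-0.74) = 2.46 V.
Balancing electrons gives n = 3; the reaction quotient is Q = [Cr³⁺]·[Ce³⁺]^3/[Ce⁴⁺]^3 = 3.42 × 10^-5.
E = E° − (RT/nF) ln Q = 2.46 − (8.314×283)/(3×96485) × (-10.284) = 2.460 + 0.084 = 2.544 V.

2.54 V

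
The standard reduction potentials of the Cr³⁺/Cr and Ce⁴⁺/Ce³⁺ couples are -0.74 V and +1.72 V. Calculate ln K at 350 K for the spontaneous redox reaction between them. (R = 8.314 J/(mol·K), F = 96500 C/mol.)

ln K = 244.7

E°_cell = +1.72 − (-0.74) = 2.46 V, with n = 3 electrons transferred.
At equilibrium E = 0, so the Nernst equation gives ln K = nFE°/RT = (3)(96500)(2.46)/((8.314)(350)) = 244.74.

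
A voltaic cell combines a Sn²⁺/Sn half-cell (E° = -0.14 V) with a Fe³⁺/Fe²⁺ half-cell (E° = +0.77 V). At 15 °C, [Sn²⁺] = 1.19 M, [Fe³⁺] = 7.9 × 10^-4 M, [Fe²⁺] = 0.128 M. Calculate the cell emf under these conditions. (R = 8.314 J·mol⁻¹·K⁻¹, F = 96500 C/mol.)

0.782 V

The Fe³⁺/Fe²⁺ couple has the higher reduction potential and acts as the cathode, so E°_cell = +0.77 − (-0.14) = 0.91 V.
Balancing electrons gives n = 2; the reaction quotient is Q = [Sn²⁺]·[Fe²⁺]^2/[Fe³⁺]^2 = 3.12 × 10^4.
E = E° − (RT/nF) ln Q = 0.91 − (8.314×288)/(2×96500) × (10.349) = 0.910 − 0.128 = 0.782 V.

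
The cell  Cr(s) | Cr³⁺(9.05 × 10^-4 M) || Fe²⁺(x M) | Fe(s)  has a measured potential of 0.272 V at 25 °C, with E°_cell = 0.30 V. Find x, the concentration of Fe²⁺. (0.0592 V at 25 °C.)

0.0011 M

From the Nernst equation, log Q = n(E° − E)/0.0592 = 6(0.30 − 0.272)/0.0592 = 2.838, so Q = 688.
With Q = [Cr³⁺]^2/[Fe²⁺]^3 and the known concentrations, [Fe²⁺]^3 in the denominator gives [Fe²⁺] = 0.0011 M.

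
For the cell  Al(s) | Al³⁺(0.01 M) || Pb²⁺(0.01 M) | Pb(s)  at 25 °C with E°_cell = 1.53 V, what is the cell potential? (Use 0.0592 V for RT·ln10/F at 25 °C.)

Balancing electrons gives n = 6; the reaction quotient is Q = [Al³⁺]^2/[Pb²⁺]^3 = 100.
At 25 °C, E = E° − (0.0592/n) log Q = 1.53 − (0.0592/6)(2.000) = 1.530 − 0.020 = 1.510 V.

1.51 V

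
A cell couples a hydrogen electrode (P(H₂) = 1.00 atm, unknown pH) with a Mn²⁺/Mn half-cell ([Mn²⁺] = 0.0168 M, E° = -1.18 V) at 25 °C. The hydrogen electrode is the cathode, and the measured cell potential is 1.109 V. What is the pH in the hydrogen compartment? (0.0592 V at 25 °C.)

E°_cell = 1.18 V and n = 2.
log Q = n(E° − E)/0.0592 = 2×(1.18 − 1.109)/0.0592 = 2.399.
With Q = [Mn²⁺]·P(H₂) / [H⁺]^2, solving for [H⁺] gives log[H⁺] = -2.087, so pH = 2.09.

pH = 2.09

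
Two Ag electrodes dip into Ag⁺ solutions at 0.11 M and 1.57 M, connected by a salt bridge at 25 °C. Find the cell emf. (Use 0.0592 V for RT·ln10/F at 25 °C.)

0.068 V

Both half-cells are Ag⁺/Ag, so E°_cell = 0. The concentrated side is the cathode; the cell reaction moves Ag⁺ from high to low concentration with n = 1.
Q = [Ag⁺]_dilute/[Ag⁺]_conc = 0.11/1.57 = 0.0701.
E = 0 − (0.0592/1) log Q = −(0.0592/1)(-1.155) = 0.0684 V.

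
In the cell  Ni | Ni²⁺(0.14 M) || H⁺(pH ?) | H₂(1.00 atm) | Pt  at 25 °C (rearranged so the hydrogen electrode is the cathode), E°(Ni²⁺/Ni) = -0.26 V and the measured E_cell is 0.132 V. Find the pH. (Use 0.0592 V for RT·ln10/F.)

E°_cell = 0.26 V and n = 2.
log Q = n(E° − E)/0.0592 = 2×(0.26 − 0.132)/0.0592 = 4.324.
With Q = [Ni²⁺]·P(H₂) / [H⁺]^2, solving for [H⁺] gives log[H⁺] = -2.589, so pH = 2.59.

pH = 2.59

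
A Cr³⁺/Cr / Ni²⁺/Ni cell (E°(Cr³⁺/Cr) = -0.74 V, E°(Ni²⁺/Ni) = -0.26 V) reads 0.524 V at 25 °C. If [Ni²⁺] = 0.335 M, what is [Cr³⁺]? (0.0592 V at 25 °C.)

From the Nernst equation, log Q = n(E° − E)/0.0592 = 6(0.48 − 0.524)/0.0592 = -4.459, so Q = 3.47 × 10^-5.
With Q = [Cr³⁺]^2/[Ni²⁺]^3 and the known concentrations, [Cr³⁺]^2 in the numerator gives [Cr³⁺] = 0.0011 M.

0.0011 M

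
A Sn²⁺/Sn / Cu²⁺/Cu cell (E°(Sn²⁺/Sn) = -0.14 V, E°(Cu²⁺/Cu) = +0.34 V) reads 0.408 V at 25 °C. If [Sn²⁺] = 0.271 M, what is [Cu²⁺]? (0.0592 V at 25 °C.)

0.001 M

From the Nernst equation, log Q = n(E° − E)/0.0592 = 2(0.48 − 0.408)/0.0592 = 2.432, so Q = 271.
With Q = [Sn²⁺]/[Cu²⁺] and the known concentrations, [Cu²⁺] in the denominator gives [Cu²⁺] = 0.001 M.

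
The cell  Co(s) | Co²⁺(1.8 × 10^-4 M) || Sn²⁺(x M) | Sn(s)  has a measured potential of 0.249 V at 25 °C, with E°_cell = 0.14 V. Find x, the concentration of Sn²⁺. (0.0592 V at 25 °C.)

From the Nernst equation, log Q = n(E° − E)/0.0592 = 2(0.14 − 0.249)/0.0592 = -3.682, so Q = 2.08 × 10^-4.
With Q = [Co²⁺]/[Sn²⁺] and the known concentrations, [Sn²⁺] in the denominator gives [Sn²⁺] = 0.87 M.

0.87 M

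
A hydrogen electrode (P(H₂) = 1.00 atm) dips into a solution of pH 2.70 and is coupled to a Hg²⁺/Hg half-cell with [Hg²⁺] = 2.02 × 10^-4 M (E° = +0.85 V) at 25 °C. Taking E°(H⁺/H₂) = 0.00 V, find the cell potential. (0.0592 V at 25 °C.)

0.90 V

The Hg²⁺/Hg couple is the cathode, so E°_cell = 0.85 V; n = 2.
[H⁺] = 10^(−2.70) = 0.0020 M, and Q = [H⁺]^2 / ([Hg²⁺]·P(H₂)) = 0.0197.
E = E° − (0.0592/2) log Q = 0.85 − (0.0592/2)(-1.705) = 0.900 V.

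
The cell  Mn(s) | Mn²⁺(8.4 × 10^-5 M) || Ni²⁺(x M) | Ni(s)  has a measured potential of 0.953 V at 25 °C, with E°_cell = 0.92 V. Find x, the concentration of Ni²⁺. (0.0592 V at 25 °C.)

0.0011 M

From the Nernst equation, log Q = n(E° − E)/0.0592 = 2(0.92 − 0.953)/0.0592 = -1.115, so Q = 0.0768.
With Q = [Mn²⁺]/[Ni²⁺] and the known concentrations, [Ni²⁺] in the denominator gives [Ni²⁺] = 0.0011 M.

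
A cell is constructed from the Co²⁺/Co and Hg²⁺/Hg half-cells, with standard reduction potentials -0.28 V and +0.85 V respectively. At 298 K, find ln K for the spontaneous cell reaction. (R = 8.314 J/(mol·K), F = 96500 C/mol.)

E°_cell = +0.85 − (-0.28) = 1.13 V, with n = 2 electrons transferred.
At equilibrium E = 0, so the Nernst equation gives ln K = nFE°/RT = (2)(96500)(1.13)/((8.314)(298)) = 88.03.

ln K = 88.0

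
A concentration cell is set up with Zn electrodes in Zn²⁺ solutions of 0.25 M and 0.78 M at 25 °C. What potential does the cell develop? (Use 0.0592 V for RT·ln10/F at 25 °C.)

Both half-cells are Zn²⁺/Zn, so E°_cell = 0. The concentrated side is the cathode; the cell reaction moves Zn²⁺ from high to low concentration with n = 2.
Q = [Zn²⁺]_dilute/[Zn²⁺]_conc = 0.25/0.78 = 0.321.
E = 0 − (0.0592/2) log Q = −(0.0592/2)(-0.494) = 0.0146 V.

0.015 V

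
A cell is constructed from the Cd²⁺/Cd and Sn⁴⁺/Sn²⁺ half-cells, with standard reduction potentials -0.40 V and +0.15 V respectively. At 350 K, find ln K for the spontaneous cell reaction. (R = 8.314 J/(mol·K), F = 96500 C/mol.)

E°_cell = +0.15 − (-0.40) = 0.55 V, with n = 2 electrons transferred.
At equilibrium E = 0, so the Nernst equation gives ln K = nFE°/RT = (2)(96500)(0.55)/((8.314)(350)) = 36.48.

ln K = 36.5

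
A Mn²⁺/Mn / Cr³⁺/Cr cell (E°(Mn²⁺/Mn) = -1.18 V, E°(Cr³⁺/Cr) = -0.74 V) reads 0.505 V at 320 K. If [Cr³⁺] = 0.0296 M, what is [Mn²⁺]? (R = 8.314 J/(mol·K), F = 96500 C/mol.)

From the Nernst equation, ln Q = nF(E° − E)/RT = 6×96500×(0.44 − 0.505)/(8.314×320) = -14.146, so Q = 7.19 × 10^-7.
With Q = [Mn²⁺]^3/[Cr³⁺]^2 and the known concentrations, [Mn²⁺]^3 in the numerator gives [Mn²⁺] = 8.6 × 10^-4 M.

8.6 × 10^-4 M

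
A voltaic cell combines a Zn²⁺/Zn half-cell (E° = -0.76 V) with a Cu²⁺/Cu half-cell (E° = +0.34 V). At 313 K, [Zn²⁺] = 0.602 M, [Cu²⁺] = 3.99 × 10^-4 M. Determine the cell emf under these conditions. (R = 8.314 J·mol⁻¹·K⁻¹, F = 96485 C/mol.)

The Cu²⁺/Cu couple has the higher reduction potential and acts as the cathode, so E°_cell = +0.34 − (-0.76) = 1.10 V.
Balancing electrons gives n = 2; the reaction quotient is Q = [Zn²⁺]/[Cu²⁺] = 1510.
E = E° − (RT/nF) ln Q = 1.10 − (8.314×313)/(2×96485) × (7.319) = 1.100 − 0.099 = 1.001 V.

1.00 V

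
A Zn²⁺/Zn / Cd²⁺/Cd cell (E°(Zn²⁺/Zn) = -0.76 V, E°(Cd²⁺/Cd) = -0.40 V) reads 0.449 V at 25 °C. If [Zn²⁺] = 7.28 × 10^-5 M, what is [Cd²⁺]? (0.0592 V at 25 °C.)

0.074 M

From the Nernst equation, log Q = n(E° − E)/0.0592 = 2(0.36 − 0.449)/0.0592 = -3.007, so Q = 9.85 × 10^-4.
With Q = [Zn²⁺]/[Cd²⁺] and the known concentrations, [Cd²⁺] in the denominator gives [Cd²⁺] = 0.074 M.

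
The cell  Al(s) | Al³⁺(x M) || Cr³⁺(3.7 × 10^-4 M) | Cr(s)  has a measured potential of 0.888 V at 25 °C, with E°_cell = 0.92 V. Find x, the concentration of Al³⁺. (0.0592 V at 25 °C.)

0.015 M

From the Nernst equation, log Q = n(E° − E)/0.0592 = 3(0.92 − 0.888)/0.0592 = 1.622, so Q = 41.8.
With Q = [Al³⁺]/[Cr³⁺] and the known concentrations, [Al³⁺] in the numerator gives [Al³⁺] = 0.015 M.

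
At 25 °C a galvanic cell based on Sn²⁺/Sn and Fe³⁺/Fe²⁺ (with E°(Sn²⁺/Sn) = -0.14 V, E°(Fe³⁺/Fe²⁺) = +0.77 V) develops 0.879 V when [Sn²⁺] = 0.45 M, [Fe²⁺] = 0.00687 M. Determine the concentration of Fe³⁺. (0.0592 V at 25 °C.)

From the Nernst equation, log Q = n(E° − E)/0.0592 = 2(0.91 − 0.879)/0.0592 = 1.047, so Q = 11.2.
With Q = [Sn²⁺]·[Fe²⁺]^2/[Fe³⁺]^2 and the known concentrations, [Fe³⁺]^2 in the denominator gives [Fe³⁺] = 0.0014 M.

0.0014 M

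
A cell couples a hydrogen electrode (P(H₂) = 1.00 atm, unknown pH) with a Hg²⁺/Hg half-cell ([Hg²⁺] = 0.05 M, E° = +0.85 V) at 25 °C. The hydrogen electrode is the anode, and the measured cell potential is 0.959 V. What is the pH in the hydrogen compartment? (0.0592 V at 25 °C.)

pH = 2.49

E°_cell = 0.85 V and n = 2.
log Q = n(E° − E)/0.0592 = 2×(0.85 − 0.959)/0.0592 = -3.682.
With Q = [H⁺]^2 / ([Hg²⁺]·P(H₂)), solving for [H⁺] gives log[H⁺] = -2.492, so pH = 2.49.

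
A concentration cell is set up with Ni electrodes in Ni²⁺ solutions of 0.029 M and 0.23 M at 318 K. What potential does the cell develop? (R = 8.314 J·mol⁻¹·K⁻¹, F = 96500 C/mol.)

0.028 V

Both half-cells are Ni²⁺/Ni, so E°_cell = 0. The concentrated side is the cathode; the cell reaction moves Ni²⁺ from high to low concentration with n = 2.
Q = [Ni²⁺]_dilute/[Ni²⁺]_conc = 0.029/0.23 = 0.126.
E = 0 − (RT/nF) ln Q = −((8.314×318)/(2×96500))(-2.071) = 0.0284 V.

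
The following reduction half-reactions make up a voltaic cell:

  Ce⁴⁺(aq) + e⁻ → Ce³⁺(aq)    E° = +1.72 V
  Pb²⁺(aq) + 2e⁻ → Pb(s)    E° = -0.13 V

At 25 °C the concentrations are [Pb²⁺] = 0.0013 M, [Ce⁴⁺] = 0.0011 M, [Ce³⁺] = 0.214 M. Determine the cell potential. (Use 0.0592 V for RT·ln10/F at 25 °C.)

1.80 V

The Ce⁴⁺/Ce³⁺ couple has the higher reduction potential and acts as the cathode, so E°_cell = +1.72 − (-0.13) = 1.85 V.
Balancing electrons gives n = 2; the reaction quotient is Q = [Pb²⁺]·[Ce³⁺]^2/[Ce⁴⁺]^2 = 49.2.
At 25 °C, E = E° − (0.0592/n) log Q = 1.85 − (0.0592/2)(1.692) = 1.850 − 0.050 = 1.800 V.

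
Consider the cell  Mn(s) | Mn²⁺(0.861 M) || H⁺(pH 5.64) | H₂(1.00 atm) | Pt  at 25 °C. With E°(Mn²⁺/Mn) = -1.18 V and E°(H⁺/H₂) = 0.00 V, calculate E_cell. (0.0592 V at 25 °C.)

0.85 V

The hydrogen couple is the cathode, so E°_cell = 1.18 V; n = 2.
[H⁺] = 10^(−5.64) = 2.3 × 10^-6 M, and Q = [Mn²⁺]·P(H₂) / [H⁺]^2 = 1.64 × 10^11.
E = E° − (0.0592/2) log Q = 1.18 − (0.0592/2)(11.215) = 0.848 V.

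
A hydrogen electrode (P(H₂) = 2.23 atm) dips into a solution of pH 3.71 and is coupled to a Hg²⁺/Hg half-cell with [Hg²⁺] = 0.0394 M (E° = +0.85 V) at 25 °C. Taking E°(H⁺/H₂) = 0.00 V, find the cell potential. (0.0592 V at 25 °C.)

1.04 V

The Hg²⁺/Hg couple is the cathode, so E°_cell = 0.85 V; n = 2.
[H⁺] = 10^(−3.71) = 1.9 × 10^-4 M, and Q = [H⁺]^2 / ([Hg²⁺]·P(H₂)) = 4.33 × 10^-7.
E = E° − (0.0592/2) log Q = 0.85 − (0.0592/2)(-6.364) = 1.038 V.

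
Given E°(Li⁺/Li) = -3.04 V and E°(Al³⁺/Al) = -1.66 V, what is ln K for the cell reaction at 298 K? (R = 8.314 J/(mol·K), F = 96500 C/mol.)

E°_cell = -1.66 − (-3.04) = 1.38 V, with n = 3 electrons transferred.
At equilibrium E = 0, so the Nernst equation gives ln K = nFE°/RT = (3)(96500)(1.38)/((8.314)(298)) = 161.25.

ln K = 161.3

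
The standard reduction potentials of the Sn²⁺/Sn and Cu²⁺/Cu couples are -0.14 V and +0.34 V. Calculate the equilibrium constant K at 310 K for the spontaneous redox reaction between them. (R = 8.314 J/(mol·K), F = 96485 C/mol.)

E°_cell = +0.34 − (-0.14) = 0.48 V, with n = 2 electrons transferred.
At equilibrium E = 0, so the Nernst equation gives ln K = nFE°/RT = (2)(96485)(0.48)/((8.314)(310)) = 35.94.
K = e^35.94 = 4.1 × 10^15.

4.1 × 10^15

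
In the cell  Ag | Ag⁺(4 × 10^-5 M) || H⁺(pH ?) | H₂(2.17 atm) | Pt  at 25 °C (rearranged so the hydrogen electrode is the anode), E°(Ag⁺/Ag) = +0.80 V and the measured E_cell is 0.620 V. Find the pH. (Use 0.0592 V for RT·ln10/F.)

pH = 1.19

E°_cell = 0.80 V and n = 2.
log Q = n(E° − E)/0.0592 = 2×(0.80 − 0.620)/0.0592 = 6.081.
With Q = [H⁺]^2 / ([Ag⁺]^2·P(H₂)), solving for [H⁺] gives log[H⁺] = -1.189, so pH = 1.19.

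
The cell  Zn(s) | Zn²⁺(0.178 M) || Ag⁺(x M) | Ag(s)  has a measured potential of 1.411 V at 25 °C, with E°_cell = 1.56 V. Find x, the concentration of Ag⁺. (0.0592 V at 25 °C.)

0.0013 M

From the Nernst equation, log Q = n(E° − E)/0.0592 = 2(1.56 − 1.411)/0.0592 = 5.034, so Q = 1.08 × 10^5.
With Q = [Zn²⁺]/[Ag⁺]^2 and the known concentrations, [Ag⁺]^2 in the denominator gives [Ag⁺] = 0.0013 M.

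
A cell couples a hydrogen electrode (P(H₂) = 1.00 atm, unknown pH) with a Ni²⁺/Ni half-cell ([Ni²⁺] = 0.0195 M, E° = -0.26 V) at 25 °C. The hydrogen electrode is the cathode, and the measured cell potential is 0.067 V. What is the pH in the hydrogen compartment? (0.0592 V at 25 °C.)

E°_cell = 0.26 V and n = 2.
log Q = n(E° − E)/0.0592 = 2×(0.26 − 0.067)/0.0592 = 6.520.
With Q = [Ni²⁺]·P(H₂) / [H⁺]^2, solving for [H⁺] gives log[H⁺] = -4.115, so pH = 4.12.

pH = 4.12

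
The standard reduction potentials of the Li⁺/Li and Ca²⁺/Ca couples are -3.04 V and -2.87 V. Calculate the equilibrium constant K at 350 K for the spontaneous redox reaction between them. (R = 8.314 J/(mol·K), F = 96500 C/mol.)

7.9 × 10^4

E°_cell = -2.87 − (-3.04) = 0.17 V, with n = 2 electrons transferred.
At equilibrium E = 0, so the Nernst equation gives ln K = nFE°/RT = (2)(96500)(0.17)/((8.314)(350)) = 11.28.
K = e^11.28 = 7.9 × 10^4.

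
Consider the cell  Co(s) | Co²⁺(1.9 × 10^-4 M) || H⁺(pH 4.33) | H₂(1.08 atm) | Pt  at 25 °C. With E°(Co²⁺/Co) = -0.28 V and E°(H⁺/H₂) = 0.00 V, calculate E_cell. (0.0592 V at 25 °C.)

0.13 V

The hydrogen couple is the cathode, so E°_cell = 0.28 V; n = 2.
[H⁺] = 10^(−4.33) = 4.7 × 10^-5 M, and Q = [Co²⁺]·P(H₂) / [H⁺]^2 = 9.38 × 10^4.
E = E° − (0.0592/2) log Q = 0.28 − (0.0592/2)(4.972) = 0.133 V.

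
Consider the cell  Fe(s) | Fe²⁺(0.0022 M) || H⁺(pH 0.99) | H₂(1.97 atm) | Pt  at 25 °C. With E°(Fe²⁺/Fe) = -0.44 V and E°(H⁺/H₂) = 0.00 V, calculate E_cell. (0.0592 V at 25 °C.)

0.45 V

The hydrogen couple is the cathode, so E°_cell = 0.44 V; n = 2.
[H⁺] = 10^(−0.99) = 0.10 M, and Q = [Fe²⁺]·P(H₂) / [H⁺]^2 = 0.414.
E = E° − (0.0592/2) log Q = 0.44 − (0.0592/2)(-0.383) = 0.451 V.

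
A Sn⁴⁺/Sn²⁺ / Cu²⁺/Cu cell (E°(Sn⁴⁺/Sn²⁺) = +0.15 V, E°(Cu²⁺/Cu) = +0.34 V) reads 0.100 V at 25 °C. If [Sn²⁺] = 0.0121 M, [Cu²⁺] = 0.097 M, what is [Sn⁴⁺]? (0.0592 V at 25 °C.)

From the Nernst equation, log Q = n(E° − E)/0.0592 = 2(0.19 − 0.100)/0.0592 = 3.041, so Q = 1100.
With Q = [Sn⁴⁺]/([Sn²⁺]·[Cu²⁺]) and the known concentrations, [Sn⁴⁺] in the numerator gives [Sn⁴⁺] = 1.3 M.

1.3 M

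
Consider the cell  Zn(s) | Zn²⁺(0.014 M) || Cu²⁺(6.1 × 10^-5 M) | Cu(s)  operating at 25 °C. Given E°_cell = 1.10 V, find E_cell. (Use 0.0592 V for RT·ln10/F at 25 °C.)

Balancing electrons gives n = 2; the reaction quotient is Q = [Zn²⁺]/[Cu²⁺] = 230.
At 25 °C, E = E° − (0.0592/n) log Q = 1.10 − (0.0592/2)(2.361) = 1.100 − 0.070 = 1.030 V.

1.03 V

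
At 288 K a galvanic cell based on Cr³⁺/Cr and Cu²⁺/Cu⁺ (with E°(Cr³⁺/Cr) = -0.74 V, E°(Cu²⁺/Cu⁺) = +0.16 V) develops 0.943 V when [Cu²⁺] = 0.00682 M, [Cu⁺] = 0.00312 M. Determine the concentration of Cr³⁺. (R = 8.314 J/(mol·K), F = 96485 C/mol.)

0.058 M

From the Nernst equation, ln Q = nF(E° − E)/RT = 3×96485×(0.90 − 0.943)/(8.314×288) = -5.198, so Q = 0.00553.
With Q = [Cr³⁺]·[Cu⁺]^3/[Cu²⁺]^3 and the known concentrations, [Cr³⁺] in the numerator gives [Cr³⁺] = 0.058 M.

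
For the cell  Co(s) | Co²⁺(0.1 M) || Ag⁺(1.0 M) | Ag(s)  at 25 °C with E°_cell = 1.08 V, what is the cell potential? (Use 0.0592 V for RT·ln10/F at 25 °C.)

1.11 V

Balancing electrons gives n = 2; the reaction quotient is Q = [Co²⁺]/[Ag⁺]^2 = 0.100.
At 25 °C, E = E° − (0.0592/n) log Q = 1.08 − (0.0592/2)(-1.000) = 1.080 + 0.030 = 1.110 V.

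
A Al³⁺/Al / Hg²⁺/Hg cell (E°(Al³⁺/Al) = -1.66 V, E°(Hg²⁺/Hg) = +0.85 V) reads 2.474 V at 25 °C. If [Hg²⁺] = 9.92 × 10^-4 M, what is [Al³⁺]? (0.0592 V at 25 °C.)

0.0021 M

From the Nernst equation, log Q = n(E° − E)/0.0592 = 6(2.51 − 2.474)/0.0592 = 3.649, so Q = 4450.
With Q = [Al³⁺]^2/[Hg²⁺]^3 and the known concentrations, [Al³⁺]^2 in the numerator gives [Al³⁺] = 0.0021 M.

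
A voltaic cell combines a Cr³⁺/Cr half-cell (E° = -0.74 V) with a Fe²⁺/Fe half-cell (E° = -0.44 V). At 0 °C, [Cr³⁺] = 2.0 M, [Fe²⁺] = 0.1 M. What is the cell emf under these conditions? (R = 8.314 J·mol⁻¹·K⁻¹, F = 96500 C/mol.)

0.267 V

The Fe²⁺/Fe couple has the higher reduction potential and acts as the cathode, so E°_cell = -0.44 − (-0.74) = 0.30 V.
Balancing electrons gives n = 6; the reaction quotient is Q = [Cr³⁺]^2/[Fe²⁺]^3 = 4000.
E = E° − (RT/nF) ln Q = 0.30 − (8.314×273)/(6×96500) × (8.294) = 0.300 − 0.033 = 0.267 V.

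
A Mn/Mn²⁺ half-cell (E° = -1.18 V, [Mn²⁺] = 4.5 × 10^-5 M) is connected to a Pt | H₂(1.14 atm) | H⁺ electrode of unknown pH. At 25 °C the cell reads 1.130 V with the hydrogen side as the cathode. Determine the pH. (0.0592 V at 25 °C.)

E°_cell = 1.18 V and n = 2.
log Q = n(E° − E)/0.0592 = 2×(1.18 − 1.130)/0.0592 = 1.689.
With Q = [Mn²⁺]·P(H₂) / [H⁺]^2, solving for [H⁺] gives log[H⁺] = -2.990, so pH = 2.99.

pH = 2.99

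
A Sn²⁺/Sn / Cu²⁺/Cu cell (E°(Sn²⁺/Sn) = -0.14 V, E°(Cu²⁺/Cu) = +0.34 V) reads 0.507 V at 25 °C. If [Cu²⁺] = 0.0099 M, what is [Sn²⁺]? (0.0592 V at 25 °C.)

From the Nernst equation, log Q = n(E° − E)/0.0592 = 2(0.48 − 0.507)/0.0592 = -0.912, so Q = 0.122.
With Q = [Sn²⁺]/[Cu²⁺] and the known concentrations, [Sn²⁺] in the numerator gives [Sn²⁺] = 0.0012 M.

0.0012 M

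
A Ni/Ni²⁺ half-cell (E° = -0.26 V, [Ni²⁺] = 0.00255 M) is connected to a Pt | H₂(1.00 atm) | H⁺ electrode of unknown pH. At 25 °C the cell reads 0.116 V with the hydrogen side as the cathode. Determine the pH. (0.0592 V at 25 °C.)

pH = 3.73

E°_cell = 0.26 V and n = 2.
log Q = n(E° − E)/0.0592 = 2×(0.26 − 0.116)/0.0592 = 4.865.
With Q = [Ni²⁺]·P(H₂) / [H⁺]^2, solving for [H⁺] gives log[H⁺] = -3.729, so pH = 3.73.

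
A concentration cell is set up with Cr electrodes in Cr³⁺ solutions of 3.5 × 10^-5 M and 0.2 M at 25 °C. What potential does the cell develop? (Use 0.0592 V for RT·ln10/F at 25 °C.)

0.074 V

Both half-cells are Cr³⁺/Cr, so E°_cell = 0. The concentrated side is the cathode; the cell reaction moves Cr³⁺ from high to low concentration with n = 3.
Q = [Cr³⁺]_dilute/[Cr³⁺]_conc = 3.5 × 10^-5/0.2 = 1.75 × 10^-4.
E = 0 − (0.0592/3) log Q = −(0.0592/3)(-3.757) = 0.0741 V.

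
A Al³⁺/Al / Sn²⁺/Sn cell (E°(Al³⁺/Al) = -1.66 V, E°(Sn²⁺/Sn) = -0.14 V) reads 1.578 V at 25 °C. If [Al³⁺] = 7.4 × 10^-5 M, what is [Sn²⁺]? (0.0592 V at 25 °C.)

From the Nernst equation, log Q = n(E° − E)/0.0592 = 6(1.52 − 1.578)/0.0592 = -5.878, so Q = 1.32 × 10^-6.
With Q = [Al³⁺]^2/[Sn²⁺]^3 and the known concentrations, [Sn²⁺]^3 in the denominator gives [Sn²⁺] = 0.16 M.

0.16 M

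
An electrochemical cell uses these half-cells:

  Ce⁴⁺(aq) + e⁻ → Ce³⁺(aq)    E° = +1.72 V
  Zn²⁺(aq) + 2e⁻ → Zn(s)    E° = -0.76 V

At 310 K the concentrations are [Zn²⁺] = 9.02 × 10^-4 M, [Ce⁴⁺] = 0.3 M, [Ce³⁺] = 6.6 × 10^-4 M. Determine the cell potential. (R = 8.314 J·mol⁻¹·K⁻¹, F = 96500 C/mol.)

The Ce⁴⁺/Ce³⁺ couple has the higher reduction potential and acts as the cathode, so E°_cell = +1.72 − (-0.76) = 2.48 V.
Balancing electrons gives n = 2; the reaction quotient is Q = [Zn²⁺]·[Ce³⁺]^2/[Ce⁴⁺]^2 = 4.37 × 10^-9.
E = E° − (RT/nF) ln Q = 2.48 − (8.314×310)/(2×96500) × (-19.249) = 2.480 + 0.257 = 2.737 V.

2.74 V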